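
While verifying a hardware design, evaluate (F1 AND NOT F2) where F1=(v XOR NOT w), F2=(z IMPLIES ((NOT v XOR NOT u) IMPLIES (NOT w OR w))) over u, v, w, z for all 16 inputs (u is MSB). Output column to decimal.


F1 = (v XOR NOT w)
F2 = (z IMPLIES ((NOT v XOR NOT u) IMPLIES (NOT w OR w)))
Counterexample to F1=>F2 is where F1=1 and F2=0.
Evaluate each row (bits = u,v,w,z, MSB first):
  row 0 [0000]: F1=1 F2=1 -> F1&~F2 -> 0
  row 1 [0001]: F1=1 F2=1 -> F1&~F2 -> 0
  row 2 [0010]: F1=0 F2=1 -> F1&~F2 -> 0
  row 3 [0011]: F1=0 F2=1 -> F1&~F2 -> 0
  row 4 [0100]: F1=0 F2=1 -> F1&~F2 -> 0
  row 5 [0101]: F1=0 F2=1 -> F1&~F2 -> 0
  row 6 [0110]: F1=1 F2=1 -> F1&~F2 -> 0
  row 7 [0111]: F1=1 F2=1 -> F1&~F2 -> 0
  row 8 [1000]: F1=1 F2=1 -> F1&~F2 -> 0
  row 9 [1001]: F1=1 F2=1 -> F1&~F2 -> 0
  row 10 [1010]: F1=0 F2=1 -> F1&~F2 -> 0
  row 11 [1011]: F1=0 F2=1 -> F1&~F2 -> 0
  row 12 [1100]: F1=0 F2=1 -> F1&~F2 -> 0
  row 13 [1101]: F1=0 F2=1 -> F1&~F2 -> 0
  row 14 [1110]: F1=1 F2=1 -> F1&~F2 -> 0
  row 15 [1111]: F1=1 F2=1 -> F1&~F2 -> 0
Full result column, 4 rows per line (u,v fixed per line; w,z runs 00..11 left to right):
  rows 0-3 [u,v=00]: 0000  = hex 0
  rows 4-7 [u,v=01]: 0000  = hex 0
  rows 8-11 [u,v=10]: 0000  = hex 0
  rows 12-15 [u,v=11]: 0000  = hex 0
Counterexample vector (row 0 .. row 15) = 0000000000000000
Output column grouped in 4s = 0000 0000 0000 0000 = 0x0000
Convert to decimal digit by digit (value = value*16 + digit):
  0 -> 0
  0*16 + 0 = 0
  0*16 + 0 = 0
  0*16 + 0 = 0
Decimal = 0

0


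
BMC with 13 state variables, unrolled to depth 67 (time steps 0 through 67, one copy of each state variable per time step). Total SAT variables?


BMC unrolls to depth k, creating one copy of each state var for steps 0..k.
Step count = 67 + 1 = 68 (steps 0 through 67)
Vars per step = 13
Total = 13 * 68 = 884

884


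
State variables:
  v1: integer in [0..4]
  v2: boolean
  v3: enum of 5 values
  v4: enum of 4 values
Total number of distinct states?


State space = product of domain sizes of all variables.
Domain sizes:
  v1 (integer in [0..4]): 5
  v2 (boolean): 2
  v3 (enum of 5 values): 5
  v4 (enum of 4 values): 4
Product = 5 * 2 * 5 * 4 = 200

200


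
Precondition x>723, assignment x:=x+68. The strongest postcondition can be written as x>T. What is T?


Formula: sp(P, x:=E) = exists old_x. (x = E[old_x/x]) AND P[old_x/x] (old_x is the value of x before the assignment; eliminate old_x by solving x = E[old_x/x] for old_x)
Step 1: Precondition P: x>723, i.e. old_x > 723
Step 2: Assignment gives x = old_x + 68, so old_x = x - 68
Step 3: Substitute into P: x - 68 > 723
Step 4: Simplify: x > 723+68 = 791

791


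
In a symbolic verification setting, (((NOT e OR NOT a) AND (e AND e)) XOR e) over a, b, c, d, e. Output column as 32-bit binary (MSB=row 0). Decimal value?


Formula: (((NOT e OR NOT a) AND (e AND e)) XOR e) over a, b, c, d, e (32 rows)
Evaluate each row (bits = a,b,c,d,e, MSB first):
  row 0 [00000]: (((NOT 0 OR NOT 0) AND (0 AND 0)) XOR 0) -> 0
  row 1 [00001]: (((NOT 1 OR NOT 0) AND (1 AND 1)) XOR 1) -> 0
  row 2 [00010]: (((NOT 0 OR NOT 0) AND (0 AND 0)) XOR 0) -> 0
  row 3 [00011]: (((NOT 1 OR NOT 0) AND (1 AND 1)) XOR 1) -> 0
  row 4 [00100]: (((NOT 0 OR NOT 0) AND (0 AND 0)) XOR 0) -> 0
  row 5 [00101]: (((NOT 1 OR NOT 0) AND (1 AND 1)) XOR 1) -> 0
  row 6 [00110]: (((NOT 0 OR NOT 0) AND (0 AND 0)) XOR 0) -> 0
  row 7 [00111]: (((NOT 1 OR NOT 0) AND (1 AND 1)) XOR 1) -> 0
  row 8 [01000]: (((NOT 0 OR NOT 0) AND (0 AND 0)) XOR 0) -> 0
  row 9 [01001]: (((NOT 1 OR NOT 0) AND (1 AND 1)) XOR 1) -> 0
  row 10 [01010]: (((NOT 0 OR NOT 0) AND (0 AND 0)) XOR 0) -> 0
  row 11 [01011]: (((NOT 1 OR NOT 0) AND (1 AND 1)) XOR 1) -> 0
  row 12 [01100]: (((NOT 0 OR NOT 0) AND (0 AND 0)) XOR 0) -> 0
  row 13 [01101]: (((NOT 1 OR NOT 0) AND (1 AND 1)) XOR 1) -> 0
  row 14 [01110]: (((NOT 0 OR NOT 0) AND (0 AND 0)) XOR 0) -> 0
  row 15 [01111]: (((NOT 1 OR NOT 0) AND (1 AND 1)) XOR 1) -> 0
  row 16 [10000]: (((NOT 0 OR NOT 1) AND (0 AND 0)) XOR 0) -> 0
  row 17 [10001]: (((NOT 1 OR NOT 1) AND (1 AND 1)) XOR 1) -> 1
  row 18 [10010]: (((NOT 0 OR NOT 1) AND (0 AND 0)) XOR 0) -> 0
  row 19 [10011]: (((NOT 1 OR NOT 1) AND (1 AND 1)) XOR 1) -> 1
  row 20 [10100]: (((NOT 0 OR NOT 1) AND (0 AND 0)) XOR 0) -> 0
  row 21 [10101]: (((NOT 1 OR NOT 1) AND (1 AND 1)) XOR 1) -> 1
  row 22 [10110]: (((NOT 0 OR NOT 1) AND (0 AND 0)) XOR 0) -> 0
  row 23 [10111]: (((NOT 1 OR NOT 1) AND (1 AND 1)) XOR 1) -> 1
  row 24 [11000]: (((NOT 0 OR NOT 1) AND (0 AND 0)) XOR 0) -> 0
  row 25 [11001]: (((NOT 1 OR NOT 1) AND (1 AND 1)) XOR 1) -> 1
  row 26 [11010]: (((NOT 0 OR NOT 1) AND (0 AND 0)) XOR 0) -> 0
  row 27 [11011]: (((NOT 1 OR NOT 1) AND (1 AND 1)) XOR 1) -> 1
  row 28 [11100]: (((NOT 0 OR NOT 1) AND (0 AND 0)) XOR 0) -> 0
  row 29 [11101]: (((NOT 1 OR NOT 1) AND (1 AND 1)) XOR 1) -> 1
  row 30 [11110]: (((NOT 0 OR NOT 1) AND (0 AND 0)) XOR 0) -> 0
  row 31 [11111]: (((NOT 1 OR NOT 1) AND (1 AND 1)) XOR 1) -> 1
Full result column, 4 rows per line (a,b,c fixed per line; d,e runs 00..11 left to right):
  rows 0-3 [a,b,c=000]: 0000  = hex 0
  rows 4-7 [a,b,c=001]: 0000  = hex 0
  rows 8-11 [a,b,c=010]: 0000  = hex 0
  rows 12-15 [a,b,c=011]: 0000  = hex 0
  rows 16-19 [a,b,c=100]: 0101  = hex 5
  rows 20-23 [a,b,c=101]: 0101  = hex 5
  rows 24-27 [a,b,c=110]: 0101  = hex 5
  rows 28-31 [a,b,c=111]: 0101  = hex 5
Output column (row 0 .. row 31) = 00000000000000000101010101010101
Output column grouped in 4s = 0000 0000 0000 0000 0101 0101 0101 0101 = 0x00005555
Convert to decimal digit by digit (value = value*16 + digit):
  0 -> 0
  0*16 + 0 = 0
  0*16 + 0 = 0
  0*16 + 0 = 0
  0*16 + 5 = 5
  5*16 + 5 = 85
  85*16 + 5 = 1365
  1365*16 + 5 = 21845
Decimal = 21845

21845


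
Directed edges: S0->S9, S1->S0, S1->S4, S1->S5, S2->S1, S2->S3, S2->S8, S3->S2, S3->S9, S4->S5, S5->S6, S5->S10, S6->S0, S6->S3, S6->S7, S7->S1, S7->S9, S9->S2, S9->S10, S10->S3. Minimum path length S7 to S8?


BFS layer-by-layer from S7:
  dist 0: {S7}
  dist 1: {S1, S9}
  dist 2: {S0, S2, S4, S5, S10}
  dist 3: {S3, S6, S8}
  -> S8 reached at distance 3
Shortest path length = 3

3


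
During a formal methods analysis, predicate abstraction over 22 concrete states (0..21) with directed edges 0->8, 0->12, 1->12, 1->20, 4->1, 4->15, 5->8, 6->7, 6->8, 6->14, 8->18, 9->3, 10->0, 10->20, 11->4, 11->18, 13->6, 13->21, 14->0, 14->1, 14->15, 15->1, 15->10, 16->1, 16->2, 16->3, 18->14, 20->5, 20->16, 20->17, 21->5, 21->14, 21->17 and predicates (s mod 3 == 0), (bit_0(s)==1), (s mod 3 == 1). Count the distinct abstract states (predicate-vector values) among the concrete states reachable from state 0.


BFS from 0:
Concrete reachable: {0, 1, 2, 3, 5, 8, 10, 12, 14, 15, 16, 17, 18, 20}
Abstract via predicates (s mod 3 == 0), (bit_0(s)==1), (s mod 3 == 1):
  (0,0,0) <- {2, 8, 14, 20}
  (0,0,1) <- {10, 16}
  (0,1,0) <- {5, 17}
  (0,1,1) <- {1}
  (1,0,0) <- {0, 12, 18}
  (1,1,0) <- {3, 15}
Distinct abstract states = 6

6


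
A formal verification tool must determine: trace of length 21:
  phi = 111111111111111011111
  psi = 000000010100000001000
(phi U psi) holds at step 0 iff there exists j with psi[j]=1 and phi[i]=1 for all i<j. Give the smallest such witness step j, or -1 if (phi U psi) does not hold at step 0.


(phi U psi) at 0: need smallest j with psi[j]=1 and phi[i]=1 for all i in [0,j).
Scan from step 0:
  step 0: phi=1, psi=0 -> continue
  step 1: phi=1, psi=0 -> continue
  step 2: phi=1, psi=0 -> continue
  step 3: phi=1, psi=0 -> continue
  step 7: psi=1 and phi held for [0,7) -> witness found
Witness step = 7

7


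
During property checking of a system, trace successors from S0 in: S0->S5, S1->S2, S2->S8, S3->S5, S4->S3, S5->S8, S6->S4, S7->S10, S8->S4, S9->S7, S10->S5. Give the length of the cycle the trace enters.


Trace from S0 until a state repeats:
  S0 -> S5 -> S8 -> S4 -> S3 -> S5
S5 first seen at step 1, revisited at step 5.
Cycle length = 5 - 1 = 4

4


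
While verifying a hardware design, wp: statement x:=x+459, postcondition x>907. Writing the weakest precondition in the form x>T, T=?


Formula: wp(x:=E, P) = P[E/x] (substitute E for x in postcondition)
Step 1: Postcondition: x>907
Step 2: Substitute x+459 for x: x+459>907
Step 3: Solve for x: x > 907-459 = 448

448


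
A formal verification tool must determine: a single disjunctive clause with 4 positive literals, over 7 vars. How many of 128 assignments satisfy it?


Step 1: Total=2^7=128
Step 2: Unsat when all 4 false: 2^3=8
Step 3: Sat=128-8=120

120


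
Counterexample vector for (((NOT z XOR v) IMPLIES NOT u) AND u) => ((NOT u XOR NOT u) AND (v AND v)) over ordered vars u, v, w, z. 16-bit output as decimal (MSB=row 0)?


F1 = (((NOT z XOR v) IMPLIES NOT u) AND u)
F2 = ((NOT u XOR NOT u) AND (v AND v))
Counterexample to F1=>F2 is where F1=1 and F2=0.
Evaluate each row (bits = u,v,w,z, MSB first):
  row 0 [0000]: F1=0 F2=0 -> F1&~F2 -> 0
  row 1 [0001]: F1=0 F2=0 -> F1&~F2 -> 0
  row 2 [0010]: F1=0 F2=0 -> F1&~F2 -> 0
  row 3 [0011]: F1=0 F2=0 -> F1&~F2 -> 0
  row 4 [0100]: F1=0 F2=0 -> F1&~F2 -> 0
  row 5 [0101]: F1=0 F2=0 -> F1&~F2 -> 0
  row 6 [0110]: F1=0 F2=0 -> F1&~F2 -> 0
  row 7 [0111]: F1=0 F2=0 -> F1&~F2 -> 0
  row 8 [1000]: F1=0 F2=0 -> F1&~F2 -> 0
  row 9 [1001]: F1=1 F2=0 -> F1&~F2 -> 1
  row 10 [1010]: F1=0 F2=0 -> F1&~F2 -> 0
  row 11 [1011]: F1=1 F2=0 -> F1&~F2 -> 1
  row 12 [1100]: F1=1 F2=0 -> F1&~F2 -> 1
  row 13 [1101]: F1=0 F2=0 -> F1&~F2 -> 0
  row 14 [1110]: F1=1 F2=0 -> F1&~F2 -> 1
  row 15 [1111]: F1=0 F2=0 -> F1&~F2 -> 0
Full result column, 4 rows per line (u,v fixed per line; w,z runs 00..11 left to right):
  rows 0-3 [u,v=00]: 0000  = hex 0
  rows 4-7 [u,v=01]: 0000  = hex 0
  rows 8-11 [u,v=10]: 0101  = hex 5
  rows 12-15 [u,v=11]: 1010  = hex A
Counterexample vector (row 0 .. row 15) = 0000000001011010
Output column grouped in 4s = 0000 0000 0101 1010 = 0x005A
Convert to decimal digit by digit (value = value*16 + digit):
  0 -> 0
  0*16 + 0 = 0
  0*16 + 5 = 5
  5*16 + 10 (A) = 90
Decimal = 90

90


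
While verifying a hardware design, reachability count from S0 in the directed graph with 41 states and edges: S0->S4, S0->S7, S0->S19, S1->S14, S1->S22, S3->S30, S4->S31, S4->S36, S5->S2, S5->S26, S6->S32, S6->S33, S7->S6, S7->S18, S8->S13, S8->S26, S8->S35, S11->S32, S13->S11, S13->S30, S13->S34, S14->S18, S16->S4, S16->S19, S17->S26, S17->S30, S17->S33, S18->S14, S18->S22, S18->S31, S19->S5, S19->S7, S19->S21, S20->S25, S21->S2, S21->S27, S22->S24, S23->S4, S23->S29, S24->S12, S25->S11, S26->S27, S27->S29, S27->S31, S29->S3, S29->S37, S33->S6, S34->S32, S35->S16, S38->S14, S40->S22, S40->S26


BFS from S0:
  layer 0: {S0}
  layer 1: {S4, S7, S19}
  layer 2: {S5, S6, S18, S21, S31, S36}
  layer 3: {S2, S14, S22, S26, S27, S32, S33}
  layer 4: {S24, S29}
  layer 5: {S3, S12, S37}
  layer 6: {S30}
Reachable set: {S0, S2, S3, S4, S5, S6, S7, S12, S14, S18, S19, S21, S22, S24, S26, S27, S29, S30, S31, S32, S33, S36, S37}
Count = 23

23


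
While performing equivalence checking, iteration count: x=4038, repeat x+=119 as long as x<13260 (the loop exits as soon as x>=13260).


Step 1: x goes from 4038 toward 13260 by 119; the body runs while x<13260, so iterations = ceil((bound-start)/step)
Step 2: Distance=9222
Step 3: ceil(9222/119)=78

78


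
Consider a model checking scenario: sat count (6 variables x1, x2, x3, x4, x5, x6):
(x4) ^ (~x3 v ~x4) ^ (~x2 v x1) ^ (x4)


CNF with 4 clauses over 6 vars (64 assignments).
An assignment satisfies CNF iff every clause has >=1 true literal.
Check each row (bits = x1,x2,x3,x4,x5,x6; clause T/F shown):
  row 0 [000000]: clauses=FTTF -> 0
  row 1 [000001]: clauses=FTTF -> 0
  row 2 [000010]: clauses=FTTF -> 0
  row 3 [000011]: clauses=FTTF -> 0
  row 4 [000100]: clauses=TTTT -> 1
  (every remaining row is evaluated the same way; all 64 results are listed next)
Full result column, 8 rows per line (x1,x2,x3 fixed per line; x4,x5,x6 runs 000..111 left to right):
  rows 0-7 [x1,x2,x3=000]: 00001111  (ones: 4)
  rows 8-15 [x1,x2,x3=001]: 00000000  (ones: 0)
  rows 16-23 [x1,x2,x3=010]: 00000000  (ones: 0)
  rows 24-31 [x1,x2,x3=011]: 00000000  (ones: 0)
  rows 32-39 [x1,x2,x3=100]: 00001111  (ones: 4)
  rows 40-47 [x1,x2,x3=101]: 00000000  (ones: 0)
  rows 48-55 [x1,x2,x3=110]: 00001111  (ones: 4)
  rows 56-63 [x1,x2,x3=111]: 00000000  (ones: 0)
Satisfying assignments = 4+0+0+0+4+0+4+0 = 12

12


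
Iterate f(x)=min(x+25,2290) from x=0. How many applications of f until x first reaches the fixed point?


Step 1: x=0, cap=2290, increment=25
Step 2: x grows by 25 each step until capped at 2290; fixed point is x=2290
Step 3: iterations = ceil(2290/25) = 92

92


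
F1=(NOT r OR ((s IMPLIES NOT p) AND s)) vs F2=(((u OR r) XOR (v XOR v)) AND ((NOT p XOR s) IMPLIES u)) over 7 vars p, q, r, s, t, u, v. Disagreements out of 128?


F1 = (NOT r OR ((s IMPLIES NOT p) AND s))
F2 = (((u OR r) XOR (v XOR v)) AND ((NOT p XOR s) IMPLIES u))
Evaluate both on each of 128 rows (bits = p,q,r,s,t,u,v):
  row 0 [0000000]: F1=1 F2=0 (differ) -> 1
  row 1 [0000001]: F1=1 F2=0 (differ) -> 1
  row 2 [0000010]: F1=1 F2=1 -> 0
  row 3 [0000011]: F1=1 F2=1 -> 0
  row 4 [0000100]: F1=1 F2=0 (differ) -> 1
  (every remaining row is evaluated the same way; all 128 results are listed next)
Full result column, 8 rows per line (p,q,r,s fixed per line; t,u,v runs 000..111 left to right):
  rows 0-7 [p,q,r,s=0000]: 11001100  (ones: 4)
  rows 8-15 [p,q,r,s=0001]: 11001100  (ones: 4)
  rows 16-23 [p,q,r,s=0010]: 00110011  (ones: 4)
  rows 24-31 [p,q,r,s=0011]: 00000000  (ones: 0)
  rows 32-39 [p,q,r,s=0100]: 11001100  (ones: 4)
  rows 40-47 [p,q,r,s=0101]: 11001100  (ones: 4)
  rows 48-55 [p,q,r,s=0110]: 00110011  (ones: 4)
  rows 56-63 [p,q,r,s=0111]: 00000000  (ones: 0)
  rows 64-71 [p,q,r,s=1000]: 11001100  (ones: 4)
  rows 72-79 [p,q,r,s=1001]: 11001100  (ones: 4)
  rows 80-87 [p,q,r,s=1010]: 11111111  (ones: 8)
  rows 88-95 [p,q,r,s=1011]: 00110011  (ones: 4)
  rows 96-103 [p,q,r,s=1100]: 11001100  (ones: 4)
  rows 104-111 [p,q,r,s=1101]: 11001100  (ones: 4)
  rows 112-119 [p,q,r,s=1110]: 11111111  (ones: 8)
  rows 120-127 [p,q,r,s=1111]: 00110011  (ones: 4)
Disagreements = 4+4+4+0+4+4+4+0+4+4+8+4+4+4+8+4 = 64

64


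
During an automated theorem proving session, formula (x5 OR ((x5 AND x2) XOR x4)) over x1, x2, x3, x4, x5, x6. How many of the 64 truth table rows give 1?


Formula: (x5 OR ((x5 AND x2) XOR x4)) over 6 vars (64 rows)
Evaluate each row (x1, x2, x3, x4, x5, x6 as bits, MSB first):
  row 0 [000000]: (0 OR ((0 AND 0) XOR 0)) -> 0
  row 1 [000001]: (0 OR ((0 AND 0) XOR 0)) -> 0
  row 2 [000010]: (1 OR ((1 AND 0) XOR 0)) -> 1
  row 3 [000011]: (1 OR ((1 AND 0) XOR 0)) -> 1
  row 4 [000100]: (0 OR ((0 AND 0) XOR 1)) -> 1
  (every remaining row is evaluated the same way; all 64 results are listed next)
Full result column, 8 rows per line (x1,x2,x3 fixed per line; x4,x5,x6 runs 000..111 left to right):
  rows 0-7 [x1,x2,x3=000]: 00111111  (ones: 6)
  rows 8-15 [x1,x2,x3=001]: 00111111  (ones: 6)
  rows 16-23 [x1,x2,x3=010]: 00111111  (ones: 6)
  rows 24-31 [x1,x2,x3=011]: 00111111  (ones: 6)
  rows 32-39 [x1,x2,x3=100]: 00111111  (ones: 6)
  rows 40-47 [x1,x2,x3=101]: 00111111  (ones: 6)
  rows 48-55 [x1,x2,x3=110]: 00111111  (ones: 6)
  rows 56-63 [x1,x2,x3=111]: 00111111  (ones: 6)
Count of 1-rows = 6+6+6+6+6+6+6+6 = 48

48


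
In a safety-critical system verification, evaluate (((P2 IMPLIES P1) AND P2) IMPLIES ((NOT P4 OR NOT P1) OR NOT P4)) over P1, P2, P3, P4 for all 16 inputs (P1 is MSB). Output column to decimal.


Formula: (((P2 IMPLIES P1) AND P2) IMPLIES ((NOT P4 OR NOT P1) OR NOT P4)) over P1, P2, P3, P4 (16 rows)
Evaluate each row (bits = P1,P2,P3,P4, MSB first):
  row 0 [0000]: (((0 IMPLIES 0) AND 0) IMPLIES ((NOT 0 OR NOT 0) OR NOT 0)) -> 1
  row 1 [0001]: (((0 IMPLIES 0) AND 0) IMPLIES ((NOT 1 OR NOT 0) OR NOT 1)) -> 1
  row 2 [0010]: (((0 IMPLIES 0) AND 0) IMPLIES ((NOT 0 OR NOT 0) OR NOT 0)) -> 1
  row 3 [0011]: (((0 IMPLIES 0) AND 0) IMPLIES ((NOT 1 OR NOT 0) OR NOT 1)) -> 1
  row 4 [0100]: (((1 IMPLIES 0) AND 1) IMPLIES ((NOT 0 OR NOT 0) OR NOT 0)) -> 1
  row 5 [0101]: (((1 IMPLIES 0) AND 1) IMPLIES ((NOT 1 OR NOT 0) OR NOT 1)) -> 1
  row 6 [0110]: (((1 IMPLIES 0) AND 1) IMPLIES ((NOT 0 OR NOT 0) OR NOT 0)) -> 1
  row 7 [0111]: (((1 IMPLIES 0) AND 1) IMPLIES ((NOT 1 OR NOT 0) OR NOT 1)) -> 1
  row 8 [1000]: (((0 IMPLIES 1) AND 0) IMPLIES ((NOT 0 OR NOT 1) OR NOT 0)) -> 1
  row 9 [1001]: (((0 IMPLIES 1) AND 0) IMPLIES ((NOT 1 OR NOT 1) OR NOT 1)) -> 1
  row 10 [1010]: (((0 IMPLIES 1) AND 0) IMPLIES ((NOT 0 OR NOT 1) OR NOT 0)) -> 1
  row 11 [1011]: (((0 IMPLIES 1) AND 0) IMPLIES ((NOT 1 OR NOT 1) OR NOT 1)) -> 1
  row 12 [1100]: (((1 IMPLIES 1) AND 1) IMPLIES ((NOT 0 OR NOT 1) OR NOT 0)) -> 1
  row 13 [1101]: (((1 IMPLIES 1) AND 1) IMPLIES ((NOT 1 OR NOT 1) OR NOT 1)) -> 0
  row 14 [1110]: (((1 IMPLIES 1) AND 1) IMPLIES ((NOT 0 OR NOT 1) OR NOT 0)) -> 1
  row 15 [1111]: (((1 IMPLIES 1) AND 1) IMPLIES ((NOT 1 OR NOT 1) OR NOT 1)) -> 0
Full result column, 4 rows per line (P1,P2 fixed per line; P3,P4 runs 00..11 left to right):
  rows 0-3 [P1,P2=00]: 1111  = hex F
  rows 4-7 [P1,P2=01]: 1111  = hex F
  rows 8-11 [P1,P2=10]: 1111  = hex F
  rows 12-15 [P1,P2=11]: 1010  = hex A
Output column (row 0 .. row 15) = 1111111111111010
Output column grouped in 4s = 1111 1111 1111 1010 = 0xFFFA
Convert to decimal digit by digit (value = value*16 + digit):
  F -> 15
  15*16 + 15 (F) = 255
  255*16 + 15 (F) = 4095
  4095*16 + 10 (A) = 65530
Decimal = 65530

65530


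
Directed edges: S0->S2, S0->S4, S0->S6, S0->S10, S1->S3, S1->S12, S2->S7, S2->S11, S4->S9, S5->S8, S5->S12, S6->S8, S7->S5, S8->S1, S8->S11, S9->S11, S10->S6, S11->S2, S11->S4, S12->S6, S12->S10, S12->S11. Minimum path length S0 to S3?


BFS layer-by-layer from S0:
  dist 0: {S0}
  dist 1: {S2, S4, S6, S10}
  dist 2: {S7, S8, S9, S11}
  dist 3: {S1, S5}
  dist 4: {S3, S12}
  -> S3 reached at distance 4
Shortest path length = 4

4


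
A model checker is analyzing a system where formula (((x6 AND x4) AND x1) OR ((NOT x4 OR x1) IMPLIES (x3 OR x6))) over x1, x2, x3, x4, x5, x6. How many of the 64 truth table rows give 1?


Formula: (((x6 AND x4) AND x1) OR ((NOT x4 OR x1) IMPLIES (x3 OR x6))) over 6 vars (64 rows)
Evaluate each row (x1, x2, x3, x4, x5, x6 as bits, MSB first):
  row 0 [000000]: (((0 AND 0) AND 0) OR ((NOT 0 OR 0) IMPLIES (0 OR 0))) -> 0
  row 1 [000001]: (((1 AND 0) AND 0) OR ((NOT 0 OR 0) IMPLIES (0 OR 1))) -> 1
  row 2 [000010]: (((0 AND 0) AND 0) OR ((NOT 0 OR 0) IMPLIES (0 OR 0))) -> 0
  row 3 [000011]: (((1 AND 0) AND 0) OR ((NOT 0 OR 0) IMPLIES (0 OR 1))) -> 1
  row 4 [000100]: (((0 AND 1) AND 0) OR ((NOT 1 OR 0) IMPLIES (0 OR 0))) -> 1
  (every remaining row is evaluated the same way; all 64 results are listed next)
Full result column, 8 rows per line (x1,x2,x3 fixed per line; x4,x5,x6 runs 000..111 left to right):
  rows 0-7 [x1,x2,x3=000]: 01011111  (ones: 6)
  rows 8-15 [x1,x2,x3=001]: 11111111  (ones: 8)
  rows 16-23 [x1,x2,x3=010]: 01011111  (ones: 6)
  rows 24-31 [x1,x2,x3=011]: 11111111  (ones: 8)
  rows 32-39 [x1,x2,x3=100]: 01010101  (ones: 4)
  rows 40-47 [x1,x2,x3=101]: 11111111  (ones: 8)
  rows 48-55 [x1,x2,x3=110]: 01010101  (ones: 4)
  rows 56-63 [x1,x2,x3=111]: 11111111  (ones: 8)
Count of 1-rows = 6+8+6+8+4+8+4+8 = 52

52


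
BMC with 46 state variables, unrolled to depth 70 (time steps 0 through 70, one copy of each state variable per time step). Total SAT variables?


BMC unrolls to depth k, creating one copy of each state var for steps 0..k.
Step count = 70 + 1 = 71 (steps 0 through 70)
Vars per step = 46
Total = 46 * 71 = 3266

3266


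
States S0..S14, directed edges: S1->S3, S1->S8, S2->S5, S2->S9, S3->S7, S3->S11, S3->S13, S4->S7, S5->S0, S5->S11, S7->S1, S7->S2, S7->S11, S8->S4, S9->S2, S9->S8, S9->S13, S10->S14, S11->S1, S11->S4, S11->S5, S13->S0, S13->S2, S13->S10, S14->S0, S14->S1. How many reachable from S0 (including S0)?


BFS from S0:
  layer 0: {S0}
Reachable set: {S0}
Count = 1

1


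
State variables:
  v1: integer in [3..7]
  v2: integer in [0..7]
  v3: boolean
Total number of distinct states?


State space = product of domain sizes of all variables.
Domain sizes:
  v1 (integer in [3..7]): 5
  v2 (integer in [0..7]): 8
  v3 (boolean): 2
Product = 5 * 8 * 2 = 80

80


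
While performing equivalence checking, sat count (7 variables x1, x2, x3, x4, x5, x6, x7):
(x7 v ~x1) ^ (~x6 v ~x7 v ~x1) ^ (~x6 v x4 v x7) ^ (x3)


CNF with 4 clauses over 7 vars (128 assignments).
An assignment satisfies CNF iff every clause has >=1 true literal.
Check each row (bits = x1,x2,x3,x4,x5,x6,x7; clause T/F shown):
  row 0 [0000000]: clauses=TTTF -> 0
  row 1 [0000001]: clauses=TTTF -> 0
  row 2 [0000010]: clauses=TTFF -> 0
  row 3 [0000011]: clauses=TTTF -> 0
  row 4 [0000100]: clauses=TTTF -> 0
  (every remaining row is evaluated the same way; all 128 results are listed next)
Full result column, 8 rows per line (x1,x2,x3,x4 fixed per line; x5,x6,x7 runs 000..111 left to right):
  rows 0-7 [x1,x2,x3,x4=0000]: 00000000  (ones: 0)
  rows 8-15 [x1,x2,x3,x4=0001]: 00000000  (ones: 0)
  rows 16-23 [x1,x2,x3,x4=0010]: 11011101  (ones: 6)
  rows 24-31 [x1,x2,x3,x4=0011]: 11111111  (ones: 8)
  rows 32-39 [x1,x2,x3,x4=0100]: 00000000  (ones: 0)
  rows 40-47 [x1,x2,x3,x4=0101]: 00000000  (ones: 0)
  rows 48-55 [x1,x2,x3,x4=0110]: 11011101  (ones: 6)
  rows 56-63 [x1,x2,x3,x4=0111]: 11111111  (ones: 8)
  rows 64-71 [x1,x2,x3,x4=1000]: 00000000  (ones: 0)
  rows 72-79 [x1,x2,x3,x4=1001]: 00000000  (ones: 0)
  rows 80-87 [x1,x2,x3,x4=1010]: 01000100  (ones: 2)
  rows 88-95 [x1,x2,x3,x4=1011]: 01000100  (ones: 2)
  rows 96-103 [x1,x2,x3,x4=1100]: 00000000  (ones: 0)
  rows 104-111 [x1,x2,x3,x4=1101]: 00000000  (ones: 0)
  rows 112-119 [x1,x2,x3,x4=1110]: 01000100  (ones: 2)
  rows 120-127 [x1,x2,x3,x4=1111]: 01000100  (ones: 2)
Satisfying assignments = 0+0+6+8+0+0+6+8+0+0+2+2+0+0+2+2 = 36

36


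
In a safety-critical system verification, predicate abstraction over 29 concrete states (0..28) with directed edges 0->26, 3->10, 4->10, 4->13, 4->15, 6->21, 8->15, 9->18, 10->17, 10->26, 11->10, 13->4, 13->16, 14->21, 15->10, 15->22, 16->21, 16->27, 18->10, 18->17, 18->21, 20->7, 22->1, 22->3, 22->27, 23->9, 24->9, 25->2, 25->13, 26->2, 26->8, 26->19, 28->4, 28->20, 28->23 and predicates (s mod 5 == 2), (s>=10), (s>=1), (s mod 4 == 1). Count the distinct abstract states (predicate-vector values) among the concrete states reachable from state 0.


BFS from 0:
Concrete reachable: {0, 1, 2, 3, 8, 10, 15, 17, 19, 22, 26, 27}
Abstract via predicates (s mod 5 == 2), (s>=10), (s>=1), (s mod 4 == 1):
  (0,0,0,0) <- {0}
  (0,0,1,0) <- {3, 8}
  (0,0,1,1) <- {1}
  (0,1,1,0) <- {10, 15, 19, 26}
  (1,0,1,0) <- {2}
  (1,1,1,0) <- {22, 27}
  (1,1,1,1) <- {17}
Distinct abstract states = 7

7


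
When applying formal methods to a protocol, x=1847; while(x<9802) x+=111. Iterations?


Step 1: x goes from 1847 toward 9802 by 111; the body runs while x<9802, so iterations = ceil((bound-start)/step)
Step 2: Distance=7955
Step 3: ceil(7955/111)=72

72


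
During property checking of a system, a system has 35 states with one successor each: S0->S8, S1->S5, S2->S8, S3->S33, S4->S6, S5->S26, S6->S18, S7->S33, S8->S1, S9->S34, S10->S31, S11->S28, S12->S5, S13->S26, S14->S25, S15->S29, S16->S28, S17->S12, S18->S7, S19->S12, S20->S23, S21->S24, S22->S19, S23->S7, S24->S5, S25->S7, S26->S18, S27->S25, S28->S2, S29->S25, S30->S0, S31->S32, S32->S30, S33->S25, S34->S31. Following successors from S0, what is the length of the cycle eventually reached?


Trace from S0 until a state repeats:
  S0 -> S8 -> S1 -> S5 -> S26 -> S18 -> S7 -> S33 -> S25 -> S7
S7 first seen at step 6, revisited at step 9.
Cycle length = 9 - 6 = 3

3


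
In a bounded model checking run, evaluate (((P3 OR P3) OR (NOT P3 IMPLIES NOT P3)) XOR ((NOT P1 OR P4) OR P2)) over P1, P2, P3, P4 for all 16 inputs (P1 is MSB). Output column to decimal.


Formula: (((P3 OR P3) OR (NOT P3 IMPLIES NOT P3)) XOR ((NOT P1 OR P4) OR P2)) over P1, P2, P3, P4 (16 rows)
Evaluate each row (bits = P1,P2,P3,P4, MSB first):
  row 0 [0000]: (((0 OR 0) OR (NOT 0 IMPLIES NOT 0)) XOR ((NOT 0 OR 0) OR 0)) -> 0
  row 1 [0001]: (((0 OR 0) OR (NOT 0 IMPLIES NOT 0)) XOR ((NOT 0 OR 1) OR 0)) -> 0
  row 2 [0010]: (((1 OR 1) OR (NOT 1 IMPLIES NOT 1)) XOR ((NOT 0 OR 0) OR 0)) -> 0
  row 3 [0011]: (((1 OR 1) OR (NOT 1 IMPLIES NOT 1)) XOR ((NOT 0 OR 1) OR 0)) -> 0
  row 4 [0100]: (((0 OR 0) OR (NOT 0 IMPLIES NOT 0)) XOR ((NOT 0 OR 0) OR 1)) -> 0
  row 5 [0101]: (((0 OR 0) OR (NOT 0 IMPLIES NOT 0)) XOR ((NOT 0 OR 1) OR 1)) -> 0
  row 6 [0110]: (((1 OR 1) OR (NOT 1 IMPLIES NOT 1)) XOR ((NOT 0 OR 0) OR 1)) -> 0
  row 7 [0111]: (((1 OR 1) OR (NOT 1 IMPLIES NOT 1)) XOR ((NOT 0 OR 1) OR 1)) -> 0
  row 8 [1000]: (((0 OR 0) OR (NOT 0 IMPLIES NOT 0)) XOR ((NOT 1 OR 0) OR 0)) -> 1
  row 9 [1001]: (((0 OR 0) OR (NOT 0 IMPLIES NOT 0)) XOR ((NOT 1 OR 1) OR 0)) -> 0
  row 10 [1010]: (((1 OR 1) OR (NOT 1 IMPLIES NOT 1)) XOR ((NOT 1 OR 0) OR 0)) -> 1
  row 11 [1011]: (((1 OR 1) OR (NOT 1 IMPLIES NOT 1)) XOR ((NOT 1 OR 1) OR 0)) -> 0
  row 12 [1100]: (((0 OR 0) OR (NOT 0 IMPLIES NOT 0)) XOR ((NOT 1 OR 0) OR 1)) -> 0
  row 13 [1101]: (((0 OR 0) OR (NOT 0 IMPLIES NOT 0)) XOR ((NOT 1 OR 1) OR 1)) -> 0
  row 14 [1110]: (((1 OR 1) OR (NOT 1 IMPLIES NOT 1)) XOR ((NOT 1 OR 0) OR 1)) -> 0
  row 15 [1111]: (((1 OR 1) OR (NOT 1 IMPLIES NOT 1)) XOR ((NOT 1 OR 1) OR 1)) -> 0
Full result column, 4 rows per line (P1,P2 fixed per line; P3,P4 runs 00..11 left to right):
  rows 0-3 [P1,P2=00]: 0000  = hex 0
  rows 4-7 [P1,P2=01]: 0000  = hex 0
  rows 8-11 [P1,P2=10]: 1010  = hex A
  rows 12-15 [P1,P2=11]: 0000  = hex 0
Output column (row 0 .. row 15) = 0000000010100000
Output column grouped in 4s = 0000 0000 1010 0000 = 0x00A0
Convert to decimal digit by digit (value = value*16 + digit):
  0 -> 0
  0*16 + 0 = 0
  0*16 + 10 (A) = 10
  10*16 + 0 = 160
Decimal = 160

160


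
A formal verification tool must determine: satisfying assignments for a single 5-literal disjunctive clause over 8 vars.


Step 1: Total=2^8=256
Step 2: Unsat when all 5 false: 2^3=8
Step 3: Sat=256-8=248

248


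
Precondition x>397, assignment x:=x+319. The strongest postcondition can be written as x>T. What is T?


Formula: sp(P, x:=E) = exists old_x. (x = E[old_x/x]) AND P[old_x/x] (old_x is the value of x before the assignment; eliminate old_x by solving x = E[old_x/x] for old_x)
Step 1: Precondition P: x>397, i.e. old_x > 397
Step 2: Assignment gives x = old_x + 319, so old_x = x - 319
Step 3: Substitute into P: x - 319 > 397
Step 4: Simplify: x > 397+319 = 716

716


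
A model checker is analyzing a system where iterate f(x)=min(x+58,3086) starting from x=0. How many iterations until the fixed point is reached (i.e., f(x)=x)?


Step 1: x=0, cap=3086, increment=58
Step 2: x grows by 58 each step until capped at 3086; fixed point is x=3086
Step 3: iterations = ceil(3086/58) = 54

54


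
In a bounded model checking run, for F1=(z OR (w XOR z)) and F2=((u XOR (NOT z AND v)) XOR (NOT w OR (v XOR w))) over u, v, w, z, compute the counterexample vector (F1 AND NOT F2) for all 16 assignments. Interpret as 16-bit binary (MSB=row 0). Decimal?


F1 = (z OR (w XOR z))
F2 = ((u XOR (NOT z AND v)) XOR (NOT w OR (v XOR w)))
Counterexample to F1=>F2 is where F1=1 and F2=0.
Evaluate each row (bits = u,v,w,z, MSB first):
  row 0 [0000]: F1=0 F2=1 -> F1&~F2 -> 0
  row 1 [0001]: F1=1 F2=1 -> F1&~F2 -> 0
  row 2 [0010]: F1=1 F2=1 -> F1&~F2 -> 0
  row 3 [0011]: F1=1 F2=1 -> F1&~F2 -> 0
  row 4 [0100]: F1=0 F2=0 -> F1&~F2 -> 0
  row 5 [0101]: F1=1 F2=1 -> F1&~F2 -> 0
  row 6 [0110]: F1=1 F2=1 -> F1&~F2 -> 0
  row 7 [0111]: F1=1 F2=0 -> F1&~F2 -> 1
  row 8 [1000]: F1=0 F2=0 -> F1&~F2 -> 0
  row 9 [1001]: F1=1 F2=0 -> F1&~F2 -> 1
  row 10 [1010]: F1=1 F2=0 -> F1&~F2 -> 1
  row 11 [1011]: F1=1 F2=0 -> F1&~F2 -> 1
  row 12 [1100]: F1=0 F2=1 -> F1&~F2 -> 0
  row 13 [1101]: F1=1 F2=0 -> F1&~F2 -> 1
  row 14 [1110]: F1=1 F2=0 -> F1&~F2 -> 1
  row 15 [1111]: F1=1 F2=1 -> F1&~F2 -> 0
Full result column, 4 rows per line (u,v fixed per line; w,z runs 00..11 left to right):
  rows 0-3 [u,v=00]: 0000  = hex 0
  rows 4-7 [u,v=01]: 0001  = hex 1
  rows 8-11 [u,v=10]: 0111  = hex 7
  rows 12-15 [u,v=11]: 0110  = hex 6
Counterexample vector (row 0 .. row 15) = 0000000101110110
Output column grouped in 4s = 0000 0001 0111 0110 = 0x0176
Convert to decimal digit by digit (value = value*16 + digit):
  0 -> 0
  0*16 + 1 = 1
  1*16 + 7 = 23
  23*16 + 6 = 374
Decimal = 374

374


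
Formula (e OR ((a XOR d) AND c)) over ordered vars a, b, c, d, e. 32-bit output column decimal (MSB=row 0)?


Formula: (e OR ((a XOR d) AND c)) over a, b, c, d, e (32 rows)
Evaluate each row (bits = a,b,c,d,e, MSB first):
  row 0 [00000]: (0 OR ((0 XOR 0) AND 0)) -> 0
  row 1 [00001]: (1 OR ((0 XOR 0) AND 0)) -> 1
  row 2 [00010]: (0 OR ((0 XOR 1) AND 0)) -> 0
  row 3 [00011]: (1 OR ((0 XOR 1) AND 0)) -> 1
  row 4 [00100]: (0 OR ((0 XOR 0) AND 1)) -> 0
  row 5 [00101]: (1 OR ((0 XOR 0) AND 1)) -> 1
  row 6 [00110]: (0 OR ((0 XOR 1) AND 1)) -> 1
  row 7 [00111]: (1 OR ((0 XOR 1) AND 1)) -> 1
  row 8 [01000]: (0 OR ((0 XOR 0) AND 0)) -> 0
  row 9 [01001]: (1 OR ((0 XOR 0) AND 0)) -> 1
  row 10 [01010]: (0 OR ((0 XOR 1) AND 0)) -> 0
  row 11 [01011]: (1 OR ((0 XOR 1) AND 0)) -> 1
  row 12 [01100]: (0 OR ((0 XOR 0) AND 1)) -> 0
  row 13 [01101]: (1 OR ((0 XOR 0) AND 1)) -> 1
  row 14 [01110]: (0 OR ((0 XOR 1) AND 1)) -> 1
  row 15 [01111]: (1 OR ((0 XOR 1) AND 1)) -> 1
  row 16 [10000]: (0 OR ((1 XOR 0) AND 0)) -> 0
  row 17 [10001]: (1 OR ((1 XOR 0) AND 0)) -> 1
  row 18 [10010]: (0 OR ((1 XOR 1) AND 0)) -> 0
  row 19 [10011]: (1 OR ((1 XOR 1) AND 0)) -> 1
  row 20 [10100]: (0 OR ((1 XOR 0) AND 1)) -> 1
  row 21 [10101]: (1 OR ((1 XOR 0) AND 1)) -> 1
  row 22 [10110]: (0 OR ((1 XOR 1) AND 1)) -> 0
  row 23 [10111]: (1 OR ((1 XOR 1) AND 1)) -> 1
  row 24 [11000]: (0 OR ((1 XOR 0) AND 0)) -> 0
  row 25 [11001]: (1 OR ((1 XOR 0) AND 0)) -> 1
  row 26 [11010]: (0 OR ((1 XOR 1) AND 0)) -> 0
  row 27 [11011]: (1 OR ((1 XOR 1) AND 0)) -> 1
  row 28 [11100]: (0 OR ((1 XOR 0) AND 1)) -> 1
  row 29 [11101]: (1 OR ((1 XOR 0) AND 1)) -> 1
  row 30 [11110]: (0 OR ((1 XOR 1) AND 1)) -> 0
  row 31 [11111]: (1 OR ((1 XOR 1) AND 1)) -> 1
Full result column, 4 rows per line (a,b,c fixed per line; d,e runs 00..11 left to right):
  rows 0-3 [a,b,c=000]: 0101  = hex 5
  rows 4-7 [a,b,c=001]: 0111  = hex 7
  rows 8-11 [a,b,c=010]: 0101  = hex 5
  rows 12-15 [a,b,c=011]: 0111  = hex 7
  rows 16-19 [a,b,c=100]: 0101  = hex 5
  rows 20-23 [a,b,c=101]: 1101  = hex D
  rows 24-27 [a,b,c=110]: 0101  = hex 5
  rows 28-31 [a,b,c=111]: 1101  = hex D
Output column (row 0 .. row 31) = 01010111010101110101110101011101
Output column grouped in 4s = 0101 0111 0101 0111 0101 1101 0101 1101 = 0x57575D5D
Convert to decimal digit by digit (value = value*16 + digit):
  5 -> 5
  5*16 + 7 = 87
  87*16 + 5 = 1397
  1397*16 + 7 = 22359
  22359*16 + 5 = 357749
  357749*16 + 13 (D) = 5723997
  5723997*16 + 5 = 91583957
  91583957*16 + 13 (D) = 1465343325
Decimal = 1465343325

1465343325


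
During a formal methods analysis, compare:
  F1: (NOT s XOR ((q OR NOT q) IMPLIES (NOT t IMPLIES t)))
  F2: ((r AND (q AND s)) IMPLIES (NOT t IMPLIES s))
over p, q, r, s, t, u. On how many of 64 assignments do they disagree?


F1 = (NOT s XOR ((q OR NOT q) IMPLIES (NOT t IMPLIES t)))
F2 = ((r AND (q AND s)) IMPLIES (NOT t IMPLIES s))
Evaluate both on each of 64 rows (bits = p,q,r,s,t,u):
  row 0 [000000]: F1=1 F2=1 -> 0
  row 1 [000001]: F1=1 F2=1 -> 0
  row 2 [000010]: F1=0 F2=1 (differ) -> 1
  row 3 [000011]: F1=0 F2=1 (differ) -> 1
  row 4 [000100]: F1=0 F2=1 (differ) -> 1
  (every remaining row is evaluated the same way; all 64 results are listed next)
Full result column, 8 rows per line (p,q,r fixed per line; s,t,u runs 000..111 left to right):
  rows 0-7 [p,q,r=000]: 00111100  (ones: 4)
  rows 8-15 [p,q,r=001]: 00111100  (ones: 4)
  rows 16-23 [p,q,r=010]: 00111100  (ones: 4)
  rows 24-31 [p,q,r=011]: 00111100  (ones: 4)
  rows 32-39 [p,q,r=100]: 00111100  (ones: 4)
  rows 40-47 [p,q,r=101]: 00111100  (ones: 4)
  rows 48-55 [p,q,r=110]: 00111100  (ones: 4)
  rows 56-63 [p,q,r=111]: 00111100  (ones: 4)
Disagreements = 4+4+4+4+4+4+4+4 = 32

32


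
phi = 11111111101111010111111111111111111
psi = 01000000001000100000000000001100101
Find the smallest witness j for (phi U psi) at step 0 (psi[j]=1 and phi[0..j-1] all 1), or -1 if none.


(phi U psi) at 0: need smallest j with psi[j]=1 and phi[i]=1 for all i in [0,j).
Scan from step 0:
  step 0: phi=1, psi=0 -> continue
  step 1: psi=1 and phi held for [0,1) -> witness found
Witness step = 1

1


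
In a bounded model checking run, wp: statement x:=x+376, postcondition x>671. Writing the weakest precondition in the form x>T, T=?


Formula: wp(x:=E, P) = P[E/x] (substitute E for x in postcondition)
Step 1: Postcondition: x>671
Step 2: Substitute x+376 for x: x+376>671
Step 3: Solve for x: x > 671-376 = 295

295


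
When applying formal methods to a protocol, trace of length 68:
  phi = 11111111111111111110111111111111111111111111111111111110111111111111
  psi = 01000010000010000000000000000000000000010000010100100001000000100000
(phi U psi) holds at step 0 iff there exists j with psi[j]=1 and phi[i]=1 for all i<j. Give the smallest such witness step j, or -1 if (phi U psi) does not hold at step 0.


(phi U psi) at 0: need smallest j with psi[j]=1 and phi[i]=1 for all i in [0,j).
Scan from step 0:
  step 0: phi=1, psi=0 -> continue
  step 1: psi=1 and phi held for [0,1) -> witness found
Witness step = 1

1


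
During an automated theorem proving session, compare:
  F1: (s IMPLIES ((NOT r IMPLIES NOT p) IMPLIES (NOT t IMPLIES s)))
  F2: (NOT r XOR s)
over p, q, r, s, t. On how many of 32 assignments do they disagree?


F1 = (s IMPLIES ((NOT r IMPLIES NOT p) IMPLIES (NOT t IMPLIES s)))
F2 = (NOT r XOR s)
Evaluate both on each of 32 rows (bits = p,q,r,s,t):
  row 0 [00000]: F1=1 F2=1 -> 0
  row 1 [00001]: F1=1 F2=1 -> 0
  row 2 [00010]: F1=1 F2=0 (differ) -> 1
  row 3 [00011]: F1=1 F2=0 (differ) -> 1
  row 4 [00100]: F1=1 F2=0 (differ) -> 1
  row 5 [00101]: F1=1 F2=0 (differ) -> 1
  row 6 [00110]: F1=1 F2=1 -> 0
  row 7 [00111]: F1=1 F2=1 -> 0
  row 8 [01000]: F1=1 F2=1 -> 0
  row 9 [01001]: F1=1 F2=1 -> 0
  row 10 [01010]: F1=1 F2=0 (differ) -> 1
  row 11 [01011]: F1=1 F2=0 (differ) -> 1
  row 12 [01100]: F1=1 F2=0 (differ) -> 1
  row 13 [01101]: F1=1 F2=0 (differ) -> 1
  row 14 [01110]: F1=1 F2=1 -> 0
  row 15 [01111]: F1=1 F2=1 -> 0
  row 16 [10000]: F1=1 F2=1 -> 0
  row 17 [10001]: F1=1 F2=1 -> 0
  row 18 [10010]: F1=1 F2=0 (differ) -> 1
  row 19 [10011]: F1=1 F2=0 (differ) -> 1
  row 20 [10100]: F1=1 F2=0 (differ) -> 1
  row 21 [10101]: F1=1 F2=0 (differ) -> 1
  row 22 [10110]: F1=1 F2=1 -> 0
  row 23 [10111]: F1=1 F2=1 -> 0
  row 24 [11000]: F1=1 F2=1 -> 0
  row 25 [11001]: F1=1 F2=1 -> 0
  row 26 [11010]: F1=1 F2=0 (differ) -> 1
  row 27 [11011]: F1=1 F2=0 (differ) -> 1
  row 28 [11100]: F1=1 F2=0 (differ) -> 1
  row 29 [11101]: F1=1 F2=0 (differ) -> 1
  row 30 [11110]: F1=1 F2=1 -> 0
  row 31 [11111]: F1=1 F2=1 -> 0
Full result column, 8 rows per line (p,q fixed per line; r,s,t runs 000..111 left to right):
  rows 0-7 [p,q=00]: 00111100  (ones: 4)
  rows 8-15 [p,q=01]: 00111100  (ones: 4)
  rows 16-23 [p,q=10]: 00111100  (ones: 4)
  rows 24-31 [p,q=11]: 00111100  (ones: 4)
Disagreements = 4+4+4+4 = 16

16


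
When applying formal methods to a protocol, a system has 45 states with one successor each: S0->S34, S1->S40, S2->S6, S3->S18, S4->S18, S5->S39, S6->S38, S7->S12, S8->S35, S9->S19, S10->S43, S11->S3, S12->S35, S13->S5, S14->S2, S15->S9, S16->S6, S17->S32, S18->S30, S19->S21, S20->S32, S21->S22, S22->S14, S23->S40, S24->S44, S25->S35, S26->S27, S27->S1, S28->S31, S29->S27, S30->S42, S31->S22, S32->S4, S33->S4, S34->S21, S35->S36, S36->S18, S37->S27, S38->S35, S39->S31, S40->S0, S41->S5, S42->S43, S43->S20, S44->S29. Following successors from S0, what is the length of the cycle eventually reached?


Trace from S0 until a state repeats:
  S0 -> S34 -> S21 -> S22 -> S14 -> S2 -> S6 -> S38 -> S35 -> S36 -> S18 -> S30 -> S42 -> S43 -> S20 -> S32 -> S4 -> S18
S18 first seen at step 10, revisited at step 17.
Cycle length = 17 - 10 = 7

7


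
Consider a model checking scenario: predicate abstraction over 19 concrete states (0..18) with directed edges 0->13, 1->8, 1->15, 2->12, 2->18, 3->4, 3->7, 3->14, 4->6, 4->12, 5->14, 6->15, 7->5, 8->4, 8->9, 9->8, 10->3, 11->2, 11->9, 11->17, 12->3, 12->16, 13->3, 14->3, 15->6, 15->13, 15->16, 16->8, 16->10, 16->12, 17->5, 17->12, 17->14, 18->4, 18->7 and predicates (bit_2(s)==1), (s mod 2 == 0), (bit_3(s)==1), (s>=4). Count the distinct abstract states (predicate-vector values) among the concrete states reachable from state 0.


BFS from 0:
Concrete reachable: {0, 3, 4, 5, 6, 7, 8, 9, 10, 12, 13, 14, 15, 16}
Abstract via predicates (bit_2(s)==1), (s mod 2 == 0), (bit_3(s)==1), (s>=4):
  (0,0,0,0) <- {3}
  (0,0,1,1) <- {9}
  (0,1,0,0) <- {0}
  (0,1,0,1) <- {16}
  (0,1,1,1) <- {8, 10}
  (1,0,0,1) <- {5, 7}
  (1,0,1,1) <- {13, 15}
  (1,1,0,1) <- {4, 6}
  (1,1,1,1) <- {12, 14}
Distinct abstract states = 9

9


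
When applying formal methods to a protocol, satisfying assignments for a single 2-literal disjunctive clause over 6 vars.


Step 1: Total=2^6=64
Step 2: Unsat when all 2 false: 2^4=16
Step 3: Sat=64-16=48

48


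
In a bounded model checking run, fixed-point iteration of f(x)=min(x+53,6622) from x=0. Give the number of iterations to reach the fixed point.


Step 1: x=0, cap=6622, increment=53
Step 2: x grows by 53 each step until capped at 6622; fixed point is x=6622
Step 3: iterations = ceil(6622/53) = 125

125


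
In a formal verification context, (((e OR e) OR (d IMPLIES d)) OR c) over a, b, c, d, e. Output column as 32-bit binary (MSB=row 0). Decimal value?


Formula: (((e OR e) OR (d IMPLIES d)) OR c) over a, b, c, d, e (32 rows)
Evaluate each row (bits = a,b,c,d,e, MSB first):
  row 0 [00000]: (((0 OR 0) OR (0 IMPLIES 0)) OR 0) -> 1
  row 1 [00001]: (((1 OR 1) OR (0 IMPLIES 0)) OR 0) -> 1
  row 2 [00010]: (((0 OR 0) OR (1 IMPLIES 1)) OR 0) -> 1
  row 3 [00011]: (((1 OR 1) OR (1 IMPLIES 1)) OR 0) -> 1
  row 4 [00100]: (((0 OR 0) OR (0 IMPLIES 0)) OR 1) -> 1
  row 5 [00101]: (((1 OR 1) OR (0 IMPLIES 0)) OR 1) -> 1
  row 6 [00110]: (((0 OR 0) OR (1 IMPLIES 1)) OR 1) -> 1
  row 7 [00111]: (((1 OR 1) OR (1 IMPLIES 1)) OR 1) -> 1
  row 8 [01000]: (((0 OR 0) OR (0 IMPLIES 0)) OR 0) -> 1
  row 9 [01001]: (((1 OR 1) OR (0 IMPLIES 0)) OR 0) -> 1
  row 10 [01010]: (((0 OR 0) OR (1 IMPLIES 1)) OR 0) -> 1
  row 11 [01011]: (((1 OR 1) OR (1 IMPLIES 1)) OR 0) -> 1
  row 12 [01100]: (((0 OR 0) OR (0 IMPLIES 0)) OR 1) -> 1
  row 13 [01101]: (((1 OR 1) OR (0 IMPLIES 0)) OR 1) -> 1
  row 14 [01110]: (((0 OR 0) OR (1 IMPLIES 1)) OR 1) -> 1
  row 15 [01111]: (((1 OR 1) OR (1 IMPLIES 1)) OR 1) -> 1
  row 16 [10000]: (((0 OR 0) OR (0 IMPLIES 0)) OR 0) -> 1
  row 17 [10001]: (((1 OR 1) OR (0 IMPLIES 0)) OR 0) -> 1
  row 18 [10010]: (((0 OR 0) OR (1 IMPLIES 1)) OR 0) -> 1
  row 19 [10011]: (((1 OR 1) OR (1 IMPLIES 1)) OR 0) -> 1
  row 20 [10100]: (((0 OR 0) OR (0 IMPLIES 0)) OR 1) -> 1
  row 21 [10101]: (((1 OR 1) OR (0 IMPLIES 0)) OR 1) -> 1
  row 22 [10110]: (((0 OR 0) OR (1 IMPLIES 1)) OR 1) -> 1
  row 23 [10111]: (((1 OR 1) OR (1 IMPLIES 1)) OR 1) -> 1
  row 24 [11000]: (((0 OR 0) OR (0 IMPLIES 0)) OR 0) -> 1
  row 25 [11001]: (((1 OR 1) OR (0 IMPLIES 0)) OR 0) -> 1
  row 26 [11010]: (((0 OR 0) OR (1 IMPLIES 1)) OR 0) -> 1
  row 27 [11011]: (((1 OR 1) OR (1 IMPLIES 1)) OR 0) -> 1
  row 28 [11100]: (((0 OR 0) OR (0 IMPLIES 0)) OR 1) -> 1
  row 29 [11101]: (((1 OR 1) OR (0 IMPLIES 0)) OR 1) -> 1
  row 30 [11110]: (((0 OR 0) OR (1 IMPLIES 1)) OR 1) -> 1
  row 31 [11111]: (((1 OR 1) OR (1 IMPLIES 1)) OR 1) -> 1
Full result column, 4 rows per line (a,b,c fixed per line; d,e runs 00..11 left to right):
  rows 0-3 [a,b,c=000]: 1111  = hex F
  rows 4-7 [a,b,c=001]: 1111  = hex F
  rows 8-11 [a,b,c=010]: 1111  = hex F
  rows 12-15 [a,b,c=011]: 1111  = hex F
  rows 16-19 [a,b,c=100]: 1111  = hex F
  rows 20-23 [a,b,c=101]: 1111  = hex F
  rows 24-27 [a,b,c=110]: 1111  = hex F
  rows 28-31 [a,b,c=111]: 1111  = hex F
Output column (row 0 .. row 31) = 11111111111111111111111111111111
Output column grouped in 4s = 1111 1111 1111 1111 1111 1111 1111 1111 = 0xFFFFFFFF
Convert to decimal digit by digit (value = value*16 + digit):
  F -> 15
  15*16 + 15 (F) = 255
  255*16 + 15 (F) = 4095
  4095*16 + 15 (F) = 65535
  65535*16 + 15 (F) = 1048575
  1048575*16 + 15 (F) = 16777215
  16777215*16 + 15 (F) = 268435455
  268435455*16 + 15 (F) = 4294967295
Decimal = 4294967295

4294967295
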